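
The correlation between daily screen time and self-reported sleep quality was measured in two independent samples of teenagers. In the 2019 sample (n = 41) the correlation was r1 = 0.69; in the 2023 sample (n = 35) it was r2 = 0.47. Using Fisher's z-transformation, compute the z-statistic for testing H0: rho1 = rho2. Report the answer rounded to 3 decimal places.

z1 = atanh(0.69) = 0.847956,  z2 = atanh(0.47) = 0.510070
SE = √(1/(n1−3) + 1/(n2−3)) = √(1/38 + 1/32) = √(0.0263158 + 0.0312500) = √0.0575658 = 0.239929
z = (z1 − z2)/SE = (0.847956 − 0.510070) / 0.239929 = 0.337886 / 0.239929 = 1.408

1.408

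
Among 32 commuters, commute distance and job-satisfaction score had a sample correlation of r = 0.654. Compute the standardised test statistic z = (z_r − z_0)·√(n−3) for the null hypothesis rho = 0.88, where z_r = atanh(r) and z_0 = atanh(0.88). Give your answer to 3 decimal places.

-3.196

z_r = atanh(0.654) = 0.782257,  z_0 = atanh(0.88) = 1.375768
SE = 1/√(n−3) = 1/√29 = 0.185695
z = (z_r − z_0)/SE = (0.782257 − 1.375768) / 0.185695 = -0.593511 / 0.185695 = -3.196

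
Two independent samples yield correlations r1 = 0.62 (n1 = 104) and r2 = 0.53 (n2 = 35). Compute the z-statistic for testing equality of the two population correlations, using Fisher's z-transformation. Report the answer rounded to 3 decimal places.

Fisher z-transforms: z1 = atanh(0.62) = 0.725005, z2 = atanh(0.53) = 0.590145; difference d = 0.134860
Var(d) = 1/101 + 1/32 = 0.0099010 + 0.0312500 = 0.0411510
z = d/√Var(d) = 0.134860 / √0.0411510 = 0.134860 / 0.202857 = 0.665

0.665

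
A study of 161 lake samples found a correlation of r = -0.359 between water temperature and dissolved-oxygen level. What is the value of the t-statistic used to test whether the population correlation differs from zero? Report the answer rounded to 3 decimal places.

-4.850

t = r·√(n−2) / √(1−r²) with r = -0.359, n = 161
  = -0.359·√159 / √(1 − 0.128881)
  = -0.359·12.609520 / 0.933338
  = -4.526818 / 0.933338 = -4.850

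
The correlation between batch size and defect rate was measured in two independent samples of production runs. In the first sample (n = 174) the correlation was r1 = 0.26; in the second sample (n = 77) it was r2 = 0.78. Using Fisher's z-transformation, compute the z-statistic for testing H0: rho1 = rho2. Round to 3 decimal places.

Fisher z-transforms: z1 = atanh(0.26) = 0.266108, z2 = atanh(0.78) = 1.045371; difference d = -0.779263
Var(d) = 1/171 + 1/74 = 0.0058480 + 0.0135135 = 0.0193615
z = d/√Var(d) = -0.779263 / √0.0193615 = -0.779263 / 0.139146 = -5.600

-5.600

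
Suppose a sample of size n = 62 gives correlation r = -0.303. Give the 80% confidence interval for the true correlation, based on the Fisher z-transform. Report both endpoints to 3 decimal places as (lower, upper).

(-0.446, -0.145)

Fisher z: z_r = atanh(r) = ½·ln((1+(-0.303))/(1−(-0.303))) = -0.312820
SE(z) = 1/√(n−3) = 1/√59 = 0.130189
80% ⇒ z* = 1.282; margin = 1.282·0.130189 = 0.166902
CI on z-scale: (-0.479722, -0.145918)
Back-transform: tanh(-0.479722) = -0.446021, tanh(-0.145918) = -0.144891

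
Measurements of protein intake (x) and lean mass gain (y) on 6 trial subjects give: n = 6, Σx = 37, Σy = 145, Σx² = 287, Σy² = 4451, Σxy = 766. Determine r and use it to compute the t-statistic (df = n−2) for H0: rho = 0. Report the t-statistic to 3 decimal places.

Numerator: nΣxy − (Σx)(Σy) = 6·766 − (37)(145) = -769
Denominator: √[(nΣx²−(Σx)²)(nΣy²−(Σy)²)]
  nΣx²−(Σx)² = 6·287 − 1369 = 353;  nΣy²−(Σy)² = 6·4451 − 21025 = 5681
  √(353·5681) = √2005393 = 1416.1190
r = -769 / 1416.1190 = -0.5430
t = r·√(n−2)/√(1−r²) = -0.5430·√4 / √(1−0.294849) = -1.086000 / 0.839733 = -1.293

-1.293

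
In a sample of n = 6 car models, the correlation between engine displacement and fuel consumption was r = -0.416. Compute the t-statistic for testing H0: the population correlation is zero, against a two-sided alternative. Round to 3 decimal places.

-0.915

t = r·√(n−2) / √(1−r²) with r = -0.416, n = 6
  = -0.416·√4 / √(1 − 0.173056)
  = -0.416·2.000000 / 0.909365
  = -0.832000 / 0.909365 = -0.915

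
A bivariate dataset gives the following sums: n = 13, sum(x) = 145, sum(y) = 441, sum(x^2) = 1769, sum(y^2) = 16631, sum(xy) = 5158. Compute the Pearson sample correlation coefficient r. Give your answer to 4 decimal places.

0.4750

S_xy = nΣxy − ΣxΣy = 13·5158 − 145·441 = 67054 − 63945 = 3109
S_xx = nΣx² − (Σx)² = 13·1769 − 145² = 22997 − 21025 = 1972
S_yy = nΣy² − (Σy)² = 13·16631 − 441² = 216203 − 194481 = 21722
r = S_xy / √(S_xx·S_yy) = 3109 / √(1972·21722) = 3109 / √42835784 = 3109 / 6544.9052 = 0.4750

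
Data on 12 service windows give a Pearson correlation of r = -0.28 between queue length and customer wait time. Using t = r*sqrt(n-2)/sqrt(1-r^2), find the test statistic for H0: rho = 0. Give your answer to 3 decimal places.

t = r·√(n−2) / √(1−r²) with r = -0.28, n = 12
  = -0.28·√10 / √(1 − 0.0784)
  = -0.28·3.162278 / 0.960000
  = -0.885438 / 0.960000 = -0.922

-0.922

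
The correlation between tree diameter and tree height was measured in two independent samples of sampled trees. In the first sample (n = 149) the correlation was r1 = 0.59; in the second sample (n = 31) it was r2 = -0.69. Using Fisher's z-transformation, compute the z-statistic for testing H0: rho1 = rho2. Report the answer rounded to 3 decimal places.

Fisher z-transforms: z1 = atanh(0.59) = 0.677666, z2 = atanh(-0.69) = -0.847956; difference d = 1.525622
Var(d) = 1/146 + 1/28 = 0.0068493 + 0.0357143 = 0.0425636
z = d/√Var(d) = 1.525622 / √0.0425636 = 1.525622 / 0.206309 = 7.395

7.395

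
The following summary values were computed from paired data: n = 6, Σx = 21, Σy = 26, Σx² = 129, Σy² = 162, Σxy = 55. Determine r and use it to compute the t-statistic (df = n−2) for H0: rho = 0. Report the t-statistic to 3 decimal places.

S_xy = nΣxy − ΣxΣy = 6·55 − 21·26 = 330 − 546 = -216
S_xx = nΣx² − (Σx)² = 6·129 − 21² = 774 − 441 = 333
S_yy = nΣy² − (Σy)² = 6·162 − 26² = 972 − 676 = 296
r = S_xy / √(S_xx·S_yy) = -216 / √(333·296) = -216 / √98568 = -216 / 313.9554 = -0.6880
t = r·√(n−2)/√(1−r²) = -0.6880·√4 / √(1−0.473344) = -1.376000 / 0.725711 = -1.896

-1.896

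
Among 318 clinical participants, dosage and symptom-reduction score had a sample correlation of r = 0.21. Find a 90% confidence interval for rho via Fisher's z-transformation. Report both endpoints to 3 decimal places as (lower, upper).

(0.120, 0.297)

z_r = atanh(0.21) = 0.213171;  SE = 1/√(n−3) = 1/√315 = 0.056344
z-limits: 0.213171 ± 1.645·0.056344 = 0.213171 ± 0.092686 = [0.120485, 0.305857]
ρ-limits: (tanh 0.120485, tanh 0.305857) = (0.120, 0.297)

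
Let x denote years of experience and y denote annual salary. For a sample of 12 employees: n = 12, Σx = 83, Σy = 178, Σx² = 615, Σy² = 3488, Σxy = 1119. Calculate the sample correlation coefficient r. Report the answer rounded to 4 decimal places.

Numerator: nΣxy − (Σx)(Σy) = 12·1119 − (83)(178) = -1346
Denominator: √[(nΣx²−(Σx)²)(nΣy²−(Σy)²)]
  nΣx²−(Σx)² = 12·615 − 6889 = 491;  nΣy²−(Σy)² = 12·3488 − 31684 = 10172
  √(491·10172) = √4994452 = 2234.8271
r = -1346 / 2234.8271 = -0.6023

-0.6023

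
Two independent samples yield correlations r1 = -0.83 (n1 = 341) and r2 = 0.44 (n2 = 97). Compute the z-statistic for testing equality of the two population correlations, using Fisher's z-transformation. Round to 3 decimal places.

-14.239

Fisher z-transforms: z1 = atanh(-0.83) = -1.188136, z2 = atanh(0.44) = 0.472231; difference d = -1.660367
Var(d) = 1/338 + 1/94 = 0.0029586 + 0.0106383 = 0.0135969
z = d/√Var(d) = -1.660367 / √0.0135969 = -1.660367 / 0.116606 = -14.239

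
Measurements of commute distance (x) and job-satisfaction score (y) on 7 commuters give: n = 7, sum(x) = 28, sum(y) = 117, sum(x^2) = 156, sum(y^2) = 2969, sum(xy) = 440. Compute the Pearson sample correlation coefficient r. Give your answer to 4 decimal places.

-0.1326

S_xy = nΣxy − ΣxΣy = 7·440 − 28·117 = 3080 − 3276 = -196
S_xx = nΣx² − (Σx)² = 7·156 − 28² = 1092 − 784 = 308
S_yy = nΣy² − (Σy)² = 7·2969 − 117² = 20783 − 13689 = 7094
r = S_xy / √(S_xx·S_yy) = -196 / √(308·7094) = -196 / √2184952 = -196 / 1478.1583 = -0.1326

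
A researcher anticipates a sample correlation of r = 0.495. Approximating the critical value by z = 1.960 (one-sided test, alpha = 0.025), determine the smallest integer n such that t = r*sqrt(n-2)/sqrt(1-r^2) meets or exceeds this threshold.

14

Need r·√(n−2)/√(1−r²) ≥ 1.960
√(n−2) ≥ 1.960·√(1−0.245025) / 0.495 = 1.960·0.868893 / 0.495 = 3.4405
n−2 ≥ 11.8370  ⇒  n ≥ 13.8370
Smallest integer n = 14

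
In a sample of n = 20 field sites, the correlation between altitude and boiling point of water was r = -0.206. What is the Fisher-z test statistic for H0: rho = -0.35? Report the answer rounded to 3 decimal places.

Fisher z: atanh(-0.206) = -0.208990, atanh(-0.35) = -0.365444
z = (z_r − z_0)·√(n−3) = (-0.208990 − (-0.365444))·√17 = 0.156454 · 4.123106 = 0.645

0.645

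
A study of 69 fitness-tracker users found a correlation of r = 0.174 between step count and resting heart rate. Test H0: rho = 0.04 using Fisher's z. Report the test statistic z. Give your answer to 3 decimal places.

z_r = atanh(0.174) = 0.175789,  z_0 = atanh(0.04) = 0.040021
SE = 1/√(n−3) = 1/√66 = 0.123091
z = (z_r − z_0)/SE = (0.175789 − 0.040021) / 0.123091 = 0.135768 / 0.123091 = 1.103

1.103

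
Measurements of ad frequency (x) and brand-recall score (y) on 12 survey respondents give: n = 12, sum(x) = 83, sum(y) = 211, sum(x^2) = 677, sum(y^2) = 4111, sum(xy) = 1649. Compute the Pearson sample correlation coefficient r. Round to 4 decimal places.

S_xy = nΣxy − ΣxΣy = 12·1649 − 83·211 = 19788 − 17513 = 2275
S_xx = nΣx² − (Σx)² = 12·677 − 83² = 8124 − 6889 = 1235
S_yy = nΣy² − (Σy)² = 12·4111 − 211² = 49332 − 44521 = 4811
r = S_xy / √(S_xx·S_yy) = 2275 / √(1235·4811) = 2275 / √5941585 = 2275 / 2437.5367 = 0.9333

0.9333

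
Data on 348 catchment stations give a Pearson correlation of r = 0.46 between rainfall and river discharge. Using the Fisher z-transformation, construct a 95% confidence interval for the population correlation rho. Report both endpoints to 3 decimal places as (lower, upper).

(0.373, 0.539)

z_r = atanh(0.46) = 0.497311;  SE = 1/√(n−3) = 1/√345 = 0.053838
z-limits: 0.497311 ± 1.960·0.053838 = 0.497311 ± 0.105522 = [0.391789, 0.602833]
ρ-limits: (tanh 0.391789, tanh 0.602833) = (0.373, 0.539)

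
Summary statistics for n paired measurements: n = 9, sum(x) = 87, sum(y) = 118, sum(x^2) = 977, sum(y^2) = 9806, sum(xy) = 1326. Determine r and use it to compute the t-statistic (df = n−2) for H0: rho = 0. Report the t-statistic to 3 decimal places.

S_xy = nΣxy − ΣxΣy = 9·1326 − 87·118 = 11934 − 10266 = 1668
S_xx = nΣx² − (Σx)² = 9·977 − 87² = 8793 − 7569 = 1224
S_yy = nΣy² − (Σy)² = 9·9806 − 118² = 88254 − 13924 = 74330
r = S_xy / √(S_xx·S_yy) = 1668 / √(1224·74330) = 1668 / √90979920 = 1668 / 9538.3395 = 0.1749
t = r·√(n−2)/√(1−r²) = 0.1749·√7 / √(1−0.030590) = 0.462742 / 0.984586 = 0.470

0.470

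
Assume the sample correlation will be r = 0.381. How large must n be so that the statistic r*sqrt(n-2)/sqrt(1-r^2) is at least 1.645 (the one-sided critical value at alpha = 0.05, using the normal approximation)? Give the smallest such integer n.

Need r·√(n−2)/√(1−r²) ≥ 1.645
√(n−2) ≥ 1.645·√(1−0.145161) / 0.381 = 1.645·0.924575 / 0.381 = 3.9919
n−2 ≥ 15.9353  ⇒  n ≥ 17.9353
Smallest integer n = 18

18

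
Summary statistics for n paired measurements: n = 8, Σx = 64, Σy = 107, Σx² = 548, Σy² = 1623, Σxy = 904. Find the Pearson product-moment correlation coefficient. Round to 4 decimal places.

0.5775

S_xy = nΣxy − ΣxΣy = 8·904 − 64·107 = 7232 − 6848 = 384
S_xx = nΣx² − (Σx)² = 8·548 − 64² = 4384 − 4096 = 288
S_yy = nΣy² − (Σy)² = 8·1623 − 107² = 12984 − 11449 = 1535
r = S_xy / √(S_xx·S_yy) = 384 / √(288·1535) = 384 / √442080 = 384 / 664.8910 = 0.5775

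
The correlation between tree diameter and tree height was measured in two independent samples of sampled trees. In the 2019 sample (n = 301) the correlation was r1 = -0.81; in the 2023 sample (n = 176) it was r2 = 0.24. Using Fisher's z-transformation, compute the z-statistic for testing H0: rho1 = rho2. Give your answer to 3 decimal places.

-14.352

z1 = atanh(-0.81) = -1.127029,  z2 = atanh(0.24) = 0.244774
SE = √(1/(n1−3) + 1/(n2−3)) = √(1/298 + 1/173) = √(0.0033557 + 0.0057803) = √0.0091360 = 0.095582
z = (z1 − z2)/SE = (-1.127029 − 0.244774) / 0.095582 = -1.371803 / 0.095582 = -14.352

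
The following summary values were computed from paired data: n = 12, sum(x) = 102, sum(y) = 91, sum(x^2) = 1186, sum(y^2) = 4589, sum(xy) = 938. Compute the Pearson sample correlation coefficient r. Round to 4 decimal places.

0.1475

S_xy = nΣxy − ΣxΣy = 12·938 − 102·91 = 11256 − 9282 = 1974
S_xx = nΣx² − (Σx)² = 12·1186 − 102² = 14232 − 10404 = 3828
S_yy = nΣy² − (Σy)² = 12·4589 − 91² = 55068 − 8281 = 46787
r = S_xy / √(S_xx·S_yy) = 1974 / √(3828·46787) = 1974 / √179100636 = 1974 / 13382.8486 = 0.1475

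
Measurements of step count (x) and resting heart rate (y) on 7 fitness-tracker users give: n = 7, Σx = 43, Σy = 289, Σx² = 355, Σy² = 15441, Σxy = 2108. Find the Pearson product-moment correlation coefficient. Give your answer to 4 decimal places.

0.5892

Numerator: nΣxy − (Σx)(Σy) = 7·2108 − (43)(289) = 2329
Denominator: √[(nΣx²−(Σx)²)(nΣy²−(Σy)²)]
  nΣx²−(Σx)² = 7·355 − 1849 = 636;  nΣy²−(Σy)² = 7·15441 − 83521 = 24566
  √(636·24566) = √15623976 = 3952.7175
r = 2329 / 3952.7175 = 0.5892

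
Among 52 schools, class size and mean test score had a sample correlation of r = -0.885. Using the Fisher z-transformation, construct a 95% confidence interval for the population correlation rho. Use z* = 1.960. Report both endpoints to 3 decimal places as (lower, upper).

z_r = atanh(-0.885) = -1.398375;  SE = 1/√(n−3) = 1/√49 = 0.142857
z-limits: -1.398375 ± 1.960·0.142857 = -1.398375 ± 0.280000 = [-1.678375, -1.118375]
ρ-limits: (tanh -1.678375, tanh -1.118375) = (-0.933, -0.807)

(-0.933, -0.807)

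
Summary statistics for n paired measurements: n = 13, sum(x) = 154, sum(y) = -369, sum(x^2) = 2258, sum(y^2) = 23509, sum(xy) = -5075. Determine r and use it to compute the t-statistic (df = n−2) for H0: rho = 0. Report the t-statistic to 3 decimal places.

-1.028

Numerator: nΣxy − (Σx)(Σy) = 13·(-5075) − (154)(-369) = -9149
Denominator: √[(nΣx²−(Σx)²)(nΣy²−(Σy)²)]
  nΣx²−(Σx)² = 13·2258 − 23716 = 5638;  nΣy²−(Σy)² = 13·23509 − 136161 = 169456
  √(5638·169456) = √955392928 = 30909.4311
r = -9149 / 30909.4311 = -0.2960
t = r·√(n−2)/√(1−r²) = -0.2960·√11 / √(1−0.087616) = -0.981721 / 0.955188 = -1.028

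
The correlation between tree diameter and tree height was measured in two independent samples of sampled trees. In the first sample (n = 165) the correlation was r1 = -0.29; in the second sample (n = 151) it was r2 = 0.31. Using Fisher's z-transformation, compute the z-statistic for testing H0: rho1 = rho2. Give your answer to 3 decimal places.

-5.445

Fisher z-transforms: z1 = atanh(-0.29) = -0.298566, z2 = atanh(0.31) = 0.320545; difference d = -0.619111
Var(d) = 1/162 + 1/148 = 0.0061728 + 0.0067568 = 0.0129296
z = d/√Var(d) = -0.619111 / √0.0129296 = -0.619111 / 0.113708 = -5.445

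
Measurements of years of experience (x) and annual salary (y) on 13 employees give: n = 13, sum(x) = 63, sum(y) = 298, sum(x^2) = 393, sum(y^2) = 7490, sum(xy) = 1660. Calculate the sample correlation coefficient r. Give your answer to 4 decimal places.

Numerator: nΣxy − (Σx)(Σy) = 13·1660 − (63)(298) = 2806
Denominator: √[(nΣx²−(Σx)²)(nΣy²−(Σy)²)]
  nΣx²−(Σx)² = 13·393 − 3969 = 1140;  nΣy²−(Σy)² = 13·7490 − 88804 = 8566
  √(1140·8566) = √9765240 = 3124.9384
r = 2806 / 3124.9384 = 0.8979

0.8979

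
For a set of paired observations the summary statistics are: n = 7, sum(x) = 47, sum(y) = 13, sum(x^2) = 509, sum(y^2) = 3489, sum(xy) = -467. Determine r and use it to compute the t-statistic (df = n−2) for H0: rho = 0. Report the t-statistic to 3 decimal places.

-2.057

S_xy = nΣxy − ΣxΣy = 7·(-467) − 47·13 = -3269 − 611 = -3880
S_xx = nΣx² − (Σx)² = 7·509 − 47² = 3563 − 2209 = 1354
S_yy = nΣy² − (Σy)² = 7·3489 − 13² = 24423 − 169 = 24254
r = S_xy / √(S_xx·S_yy) = -3880 / √(1354·24254) = -3880 / √32839916 = -3880 / 5730.6122 = -0.6771
t = r·√(n−2)/√(1−r²) = -0.6771·√5 / √(1−0.458464) = -1.514042 / 0.735891 = -2.057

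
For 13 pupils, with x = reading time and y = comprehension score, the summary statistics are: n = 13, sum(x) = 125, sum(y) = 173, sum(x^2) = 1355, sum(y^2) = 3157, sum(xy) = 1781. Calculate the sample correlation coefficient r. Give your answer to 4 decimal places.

S_xy = nΣxy − ΣxΣy = 13·1781 − 125·173 = 23153 − 21625 = 1528
S_xx = nΣx² − (Σx)² = 13·1355 − 125² = 17615 − 15625 = 1990
S_yy = nΣy² − (Σy)² = 13·3157 − 173² = 41041 − 29929 = 11112
r = S_xy / √(S_xx·S_yy) = 1528 / √(1990·11112) = 1528 / √22112880 = 1528 / 4702.4334 = 0.3249

0.3249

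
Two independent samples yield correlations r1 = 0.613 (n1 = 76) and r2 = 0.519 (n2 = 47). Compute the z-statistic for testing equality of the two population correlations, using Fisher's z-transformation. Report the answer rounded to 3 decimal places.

Fisher z-transforms: z1 = atanh(0.613) = 0.713713, z2 = atanh(0.519) = 0.574970; difference d = 0.138743
Var(d) = 1/73 + 1/44 = 0.0136986 + 0.0227273 = 0.0364259
z = d/√Var(d) = 0.138743 / √0.0364259 = 0.138743 / 0.190856 = 0.727

0.727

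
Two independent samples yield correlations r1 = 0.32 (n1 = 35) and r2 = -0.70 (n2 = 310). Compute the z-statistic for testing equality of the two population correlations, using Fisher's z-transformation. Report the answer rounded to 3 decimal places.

Fisher z-transforms: z1 = atanh(0.32) = 0.331647, z2 = atanh(-0.70) = -0.867301; difference d = 1.198948
Var(d) = 1/32 + 1/307 = 0.0312500 + 0.0032573 = 0.0345073
z = d/√Var(d) = 1.198948 / √0.0345073 = 1.198948 / 0.185761 = 6.454

6.454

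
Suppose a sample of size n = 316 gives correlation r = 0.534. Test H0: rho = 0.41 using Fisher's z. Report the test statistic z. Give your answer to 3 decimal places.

2.833

z_r = atanh(0.534) = 0.595724,  z_0 = atanh(0.41) = 0.435611
SE = 1/√(n−3) = 1/√313 = 0.056523
z = (z_r − z_0)/SE = (0.595724 − 0.435611) / 0.056523 = 0.160113 / 0.056523 = 2.833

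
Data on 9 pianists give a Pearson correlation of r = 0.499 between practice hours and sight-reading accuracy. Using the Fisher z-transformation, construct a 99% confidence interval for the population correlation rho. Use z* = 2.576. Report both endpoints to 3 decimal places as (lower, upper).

(-0.465, 0.922)

z_r = atanh(0.499) = 0.547974;  SE = 1/√(n−3) = 1/√6 = 0.408248
z-limits: 0.547974 ± 2.576·0.408248 = 0.547974 ± 1.051647 = [-0.503673, 1.599621]
ρ-limits: (tanh -0.503673, tanh 1.599621) = (-0.465, 0.922)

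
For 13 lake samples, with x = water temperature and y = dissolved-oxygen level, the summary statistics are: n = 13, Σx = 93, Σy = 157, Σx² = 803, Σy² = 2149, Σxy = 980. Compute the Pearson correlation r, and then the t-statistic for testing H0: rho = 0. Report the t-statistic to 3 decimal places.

Numerator: nΣxy − (Σx)(Σy) = 13·980 − (93)(157) = -1861
Denominator: √[(nΣx²−(Σx)²)(nΣy²−(Σy)²)]
  nΣx²−(Σx)² = 13·803 − 8649 = 1790;  nΣy²−(Σy)² = 13·2149 − 24649 = 3288
  √(1790·3288) = √5885520 = 2426.0091
r = -1861 / 2426.0091 = -0.7671
t = r·√(n−2)/√(1−r²) = -0.7671·√11 / √(1−0.588442) = -2.544183 / 0.641528 = -3.966

-3.966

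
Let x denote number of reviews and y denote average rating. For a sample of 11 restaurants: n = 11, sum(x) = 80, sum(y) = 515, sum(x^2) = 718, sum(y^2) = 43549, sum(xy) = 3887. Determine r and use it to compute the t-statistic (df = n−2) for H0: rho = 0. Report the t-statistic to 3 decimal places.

S_xy = nΣxy − ΣxΣy = 11·3887 − 80·515 = 42757 − 41200 = 1557
S_xx = nΣx² − (Σx)² = 11·718 − 80² = 7898 − 6400 = 1498
S_yy = nΣy² − (Σy)² = 11·43549 − 515² = 479039 − 265225 = 213814
r = S_xy / √(S_xx·S_yy) = 1557 / √(1498·213814) = 1557 / √320293372 = 1557 / 17896.7419 = 0.0870
t = r·√(n−2)/√(1−r²) = 0.0870·√9 / √(1−0.007569) = 0.261000 / 0.996208 = 0.262

0.262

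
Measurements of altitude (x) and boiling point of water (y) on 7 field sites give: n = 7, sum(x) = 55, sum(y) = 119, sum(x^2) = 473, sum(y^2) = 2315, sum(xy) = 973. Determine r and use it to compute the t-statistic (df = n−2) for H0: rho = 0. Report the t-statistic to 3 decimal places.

Numerator: nΣxy − (Σx)(Σy) = 7·973 − (55)(119) = 266
Denominator: √[(nΣx²−(Σx)²)(nΣy²−(Σy)²)]
  nΣx²−(Σx)² = 7·473 − 3025 = 286;  nΣy²−(Σy)² = 7·2315 − 14161 = 2044
  √(286·2044) = √584584 = 764.5809
r = 266 / 764.5809 = 0.3479
t = r·√(n−2)/√(1−r²) = 0.3479·√5 / √(1−0.121034) = 0.777928 / 0.937532 = 0.830

0.830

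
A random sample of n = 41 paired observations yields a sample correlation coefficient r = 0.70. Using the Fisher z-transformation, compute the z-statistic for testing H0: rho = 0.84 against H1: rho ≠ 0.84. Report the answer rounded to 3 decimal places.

-2.181

Fisher z: atanh(0.70) = 0.867301, atanh(0.84) = 1.221174
z = (z_r − z_0)·√(n−3) = (0.867301 − 1.221174)·√38 = -0.353873 · 6.164414 = -2.181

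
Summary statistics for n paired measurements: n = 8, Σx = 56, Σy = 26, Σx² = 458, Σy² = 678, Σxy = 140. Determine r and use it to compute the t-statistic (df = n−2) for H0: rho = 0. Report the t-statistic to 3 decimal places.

-0.532

S_xy = nΣxy − ΣxΣy = 8·140 − 56·26 = 1120 − 1456 = -336
S_xx = nΣx² − (Σx)² = 8·458 − 56² = 3664 − 3136 = 528
S_yy = nΣy² − (Σy)² = 8·678 − 26² = 5424 − 676 = 4748
r = S_xy / √(S_xx·S_yy) = -336 / √(528·4748) = -336 / √2506944 = -336 / 1583.3332 = -0.2122
t = r·√(n−2)/√(1−r²) = -0.2122·√6 / √(1−0.045029) = -0.519782 / 0.977226 = -0.532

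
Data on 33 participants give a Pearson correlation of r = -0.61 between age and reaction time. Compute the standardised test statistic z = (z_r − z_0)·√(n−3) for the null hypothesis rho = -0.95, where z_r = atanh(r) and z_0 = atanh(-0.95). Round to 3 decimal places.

Fisher z: atanh(-0.61) = -0.708921, atanh(-0.95) = -1.831781
z = (z_r − z_0)·√(n−3) = (-0.708921 − (-1.831781))·√30 = 1.122860 · 5.477226 = 6.150

6.150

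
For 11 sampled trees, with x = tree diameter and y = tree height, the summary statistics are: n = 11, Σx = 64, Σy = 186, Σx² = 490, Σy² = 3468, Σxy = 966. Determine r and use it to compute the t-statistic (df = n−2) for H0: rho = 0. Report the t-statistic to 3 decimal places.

-2.227

S_xy = nΣxy − ΣxΣy = 11·966 − 64·186 = 10626 − 11904 = -1278
S_xx = nΣx² − (Σx)² = 11·490 − 64² = 5390 − 4096 = 1294
S_yy = nΣy² − (Σy)² = 11·3468 − 186² = 38148 − 34596 = 3552
r = S_xy / √(S_xx·S_yy) = -1278 / √(1294·3552) = -1278 / √4596288 = -1278 / 2143.8955 = -0.5961
t = r·√(n−2)/√(1−r²) = -0.5961·√9 / √(1−0.355335) = -1.788300 / 0.802910 = -2.227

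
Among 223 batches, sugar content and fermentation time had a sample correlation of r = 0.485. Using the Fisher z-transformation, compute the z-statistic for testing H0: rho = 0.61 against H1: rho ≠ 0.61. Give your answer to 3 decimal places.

Fisher z: atanh(0.485) = 0.529502, atanh(0.61) = 0.708921
z = (z_r − z_0)·√(n−3) = (0.529502 − 0.708921)·√220 = -0.179419 · 14.832397 = -2.661

-2.661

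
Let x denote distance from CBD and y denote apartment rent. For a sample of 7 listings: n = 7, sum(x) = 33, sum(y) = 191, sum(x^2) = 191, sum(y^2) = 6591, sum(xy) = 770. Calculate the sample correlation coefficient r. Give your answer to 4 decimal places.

S_xy = nΣxy − ΣxΣy = 7·770 − 33·191 = 5390 − 6303 = -913
S_xx = nΣx² − (Σx)² = 7·191 − 33² = 1337 − 1089 = 248
S_yy = nΣy² − (Σy)² = 7·6591 − 191² = 46137 − 36481 = 9656
r = S_xy / √(S_xx·S_yy) = -913 / √(248·9656) = -913 / √2394688 = -913 / 1547.4779 = -0.5900

-0.5900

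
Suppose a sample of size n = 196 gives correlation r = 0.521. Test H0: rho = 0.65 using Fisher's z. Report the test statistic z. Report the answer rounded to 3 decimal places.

Fisher z: atanh(0.521) = 0.577711, atanh(0.65) = 0.775299
z = (z_r − z_0)·√(n−3) = (0.577711 − 0.775299)·√193 = -0.197588 · 13.892444 = -2.745

-2.745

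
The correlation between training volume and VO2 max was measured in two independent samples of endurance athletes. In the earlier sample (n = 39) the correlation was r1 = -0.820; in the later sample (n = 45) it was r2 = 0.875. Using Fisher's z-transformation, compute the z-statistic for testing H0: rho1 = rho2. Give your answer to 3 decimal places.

Fisher z-transforms: z1 = atanh(-0.820) = -1.156817, z2 = atanh(0.875) = 1.354025; difference d = -2.510842
Var(d) = 1/36 + 1/42 = 0.0277778 + 0.0238095 = 0.0515873
z = d/√Var(d) = -2.510842 / √0.0515873 = -2.510842 / 0.227128 = -11.055

-11.055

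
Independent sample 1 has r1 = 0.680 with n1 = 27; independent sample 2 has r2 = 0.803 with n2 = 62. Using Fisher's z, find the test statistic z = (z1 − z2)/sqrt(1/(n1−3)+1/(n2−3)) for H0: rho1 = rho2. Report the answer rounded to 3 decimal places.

-1.148

Fisher z-transforms: z1 = atanh(0.680) = 0.829114, z2 = atanh(0.803) = 1.107002; difference d = -0.277888
Var(d) = 1/24 + 1/59 = 0.0416667 + 0.0169492 = 0.0586159
z = d/√Var(d) = -0.277888 / √0.0586159 = -0.277888 / 0.242107 = -1.148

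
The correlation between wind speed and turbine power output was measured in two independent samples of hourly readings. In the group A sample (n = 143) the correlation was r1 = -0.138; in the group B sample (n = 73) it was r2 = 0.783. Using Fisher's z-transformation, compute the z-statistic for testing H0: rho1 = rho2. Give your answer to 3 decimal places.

-8.143

z1 = atanh(-0.138) = -0.138886,  z2 = atanh(0.783) = 1.053078
SE = √(1/(n1−3) + 1/(n2−3)) = √(1/140 + 1/70) = √(0.0071429 + 0.0142857) = √0.0214286 = 0.146385
z = (z1 − z2)/SE = (-0.138886 − 1.053078) / 0.146385 = -1.191964 / 0.146385 = -8.143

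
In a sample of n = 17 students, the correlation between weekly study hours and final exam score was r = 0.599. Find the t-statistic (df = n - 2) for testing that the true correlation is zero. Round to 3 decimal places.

2.897

t = r·√(n−2) / √(1−r²) with r = 0.599, n = 17
  = 0.599·√15 / √(1 − 0.358801)
  = 0.599·3.872983 / 0.800749
  = 2.319917 / 0.800749 = 2.897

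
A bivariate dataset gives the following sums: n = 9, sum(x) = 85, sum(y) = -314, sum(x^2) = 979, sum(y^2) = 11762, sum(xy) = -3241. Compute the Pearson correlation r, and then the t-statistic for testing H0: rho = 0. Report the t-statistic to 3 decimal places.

-2.830

S_xy = nΣxy − ΣxΣy = 9·(-3241) − 85·(-314) = -29169 − (-26690) = -2479
S_xx = nΣx² − (Σx)² = 9·979 − 85² = 8811 − 7225 = 1586
S_yy = nΣy² − (Σy)² = 9·11762 − (-314)² = 105858 − 98596 = 7262
r = S_xy / √(S_xx·S_yy) = -2479 / √(1586·7262) = -2479 / √11517532 = -2479 / 3393.7490 = -0.7305
t = r·√(n−2)/√(1−r²) = -0.7305·√7 / √(1−0.533630) = -1.932721 / 0.682913 = -2.830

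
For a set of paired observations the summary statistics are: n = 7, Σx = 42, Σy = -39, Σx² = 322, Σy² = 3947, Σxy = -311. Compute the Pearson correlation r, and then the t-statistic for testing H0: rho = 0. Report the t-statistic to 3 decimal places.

-0.341

Numerator: nΣxy − (Σx)(Σy) = 7·(-311) − (42)(-39) = -539
Denominator: √[(nΣx²−(Σx)²)(nΣy²−(Σy)²)]
  nΣx²−(Σx)² = 7·322 − 1764 = 490;  nΣy²−(Σy)² = 7·3947 − 1521 = 26108
  √(490·26108) = √12792920 = 3576.7192
r = -539 / 3576.7192 = -0.1507
t = r·√(n−2)/√(1−r²) = -0.1507·√5 / √(1−0.022710) = -0.336975 / 0.988580 = -0.341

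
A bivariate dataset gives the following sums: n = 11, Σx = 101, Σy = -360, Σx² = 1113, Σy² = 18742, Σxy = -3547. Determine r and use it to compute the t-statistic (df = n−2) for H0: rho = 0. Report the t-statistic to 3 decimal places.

-0.652

S_xy = nΣxy − ΣxΣy = 11·(-3547) − 101·(-360) = -39017 − (-36360) = -2657
S_xx = nΣx² − (Σx)² = 11·1113 − 101² = 12243 − 10201 = 2042
S_yy = nΣy² − (Σy)² = 11·18742 − (-360)² = 206162 − 129600 = 76562
r = S_xy / √(S_xx·S_yy) = -2657 / √(2042·76562) = -2657 / √156339604 = -2657 / 12503.5836 = -0.2125
t = r·√(n−2)/√(1−r²) = -0.2125·√9 / √(1−0.045156) = -0.637500 / 0.977161 = -0.652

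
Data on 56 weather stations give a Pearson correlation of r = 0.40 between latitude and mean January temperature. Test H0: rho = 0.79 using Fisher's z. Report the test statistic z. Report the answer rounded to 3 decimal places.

Fisher z: atanh(0.40) = 0.423649, atanh(0.79) = 1.071432
z = (z_r − z_0)·√(n−3) = (0.423649 − 1.071432)·√53 = -0.647783 · 7.280110 = -4.716

-4.716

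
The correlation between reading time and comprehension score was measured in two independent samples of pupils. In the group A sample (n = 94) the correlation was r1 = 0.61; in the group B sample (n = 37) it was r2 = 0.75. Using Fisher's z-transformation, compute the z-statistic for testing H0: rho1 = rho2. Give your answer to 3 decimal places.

-1.314

Fisher z-transforms: z1 = atanh(0.61) = 0.708921, z2 = atanh(0.75) = 0.972955; difference d = -0.264034
Var(d) = 1/91 + 1/34 = 0.0109890 + 0.0294118 = 0.0404008
z = d/√Var(d) = -0.264034 / √0.0404008 = -0.264034 / 0.201000 = -1.314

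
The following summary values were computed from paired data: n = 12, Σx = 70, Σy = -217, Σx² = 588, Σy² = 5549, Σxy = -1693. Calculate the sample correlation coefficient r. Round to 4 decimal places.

S_xy = nΣxy − ΣxΣy = 12·(-1693) − 70·(-217) = -20316 − (-15190) = -5126
S_xx = nΣx² − (Σx)² = 12·588 − 70² = 7056 − 4900 = 2156
S_yy = nΣy² − (Σy)² = 12·5549 − (-217)² = 66588 − 47089 = 19499
r = S_xy / √(S_xx·S_yy) = -5126 / √(2156·19499) = -5126 / √42039844 = -5126 / 6483.8140 = -0.7906

-0.7906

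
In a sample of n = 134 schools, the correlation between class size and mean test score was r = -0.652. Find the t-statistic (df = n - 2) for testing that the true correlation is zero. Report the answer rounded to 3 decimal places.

t = r·√(n−2) / √(1−r²) with r = -0.652, n = 134
  = -0.652·√132 / √(1 − 0.425104)
  = -0.652·11.489125 / 0.758219
  = -7.490909 / 0.758219 = -9.880

-9.880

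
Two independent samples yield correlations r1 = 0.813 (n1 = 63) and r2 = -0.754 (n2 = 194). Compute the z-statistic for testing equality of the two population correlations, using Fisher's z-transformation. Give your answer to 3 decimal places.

Fisher z-transforms: z1 = atanh(0.813) = 1.135815, z2 = atanh(-0.754) = -0.982161; difference d = 2.117976
Var(d) = 1/60 + 1/191 = 0.0166667 + 0.0052356 = 0.0219023
z = d/√Var(d) = 2.117976 / √0.0219023 = 2.117976 / 0.147994 = 14.311

14.311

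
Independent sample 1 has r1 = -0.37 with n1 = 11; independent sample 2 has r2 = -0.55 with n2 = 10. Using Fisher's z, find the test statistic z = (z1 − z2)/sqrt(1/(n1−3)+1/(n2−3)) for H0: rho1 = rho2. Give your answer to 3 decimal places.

0.444

Fisher z-transforms: z1 = atanh(-0.37) = -0.388423, z2 = atanh(-0.55) = -0.618381; difference d = 0.229958
Var(d) = 1/8 + 1/7 = 0.1250000 + 0.1428571 = 0.2678571
z = d/√Var(d) = 0.229958 / √0.2678571 = 0.229958 / 0.517549 = 0.444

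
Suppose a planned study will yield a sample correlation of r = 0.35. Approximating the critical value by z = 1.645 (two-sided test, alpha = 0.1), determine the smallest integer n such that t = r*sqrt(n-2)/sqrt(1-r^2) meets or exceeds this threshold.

22

Need r·√(n−2)/√(1−r²) ≥ 1.645
√(n−2) ≥ 1.645·√(1−0.1225) / 0.35 = 1.645·0.936750 / 0.35 = 4.4027
n−2 ≥ 19.3838  ⇒  n ≥ 21.3838
Smallest integer n = 22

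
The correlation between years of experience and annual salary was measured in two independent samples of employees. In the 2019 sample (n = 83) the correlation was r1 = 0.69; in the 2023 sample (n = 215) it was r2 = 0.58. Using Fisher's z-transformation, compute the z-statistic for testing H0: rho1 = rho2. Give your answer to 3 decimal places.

z1 = atanh(0.69) = 0.847956,  z2 = atanh(0.58) = 0.662463
SE = √(1/(n1−3) + 1/(n2−3)) = √(1/80 + 1/212) = √(0.0125000 + 0.0047170) = √0.0172170 = 0.131214
z = (z1 − z2)/SE = (0.847956 − 0.662463) / 0.131214 = 0.185493 / 0.131214 = 1.414

1.414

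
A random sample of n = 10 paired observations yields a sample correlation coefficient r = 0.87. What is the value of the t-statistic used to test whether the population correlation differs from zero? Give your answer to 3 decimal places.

4.991

1 − r² = 1 − 0.7569 = 0.2431;  √(1−r²) = 0.493052
√(n−2) = √8 = 2.828427
t = r·√(n−2)/√(1−r²) = 0.87 · 2.828427 / 0.493052 = 4.991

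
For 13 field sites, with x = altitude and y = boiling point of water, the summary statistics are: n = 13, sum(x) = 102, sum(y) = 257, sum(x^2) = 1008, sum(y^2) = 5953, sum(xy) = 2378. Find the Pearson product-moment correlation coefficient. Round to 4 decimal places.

S_xy = nΣxy − ΣxΣy = 13·2378 − 102·257 = 30914 − 26214 = 4700
S_xx = nΣx² − (Σx)² = 13·1008 − 102² = 13104 − 10404 = 2700
S_yy = nΣy² − (Σy)² = 13·5953 − 257² = 77389 − 66049 = 11340
r = S_xy / √(S_xx·S_yy) = 4700 / √(2700·11340) = 4700 / √30618000 = 4700 / 5533.3534 = 0.8494

0.8494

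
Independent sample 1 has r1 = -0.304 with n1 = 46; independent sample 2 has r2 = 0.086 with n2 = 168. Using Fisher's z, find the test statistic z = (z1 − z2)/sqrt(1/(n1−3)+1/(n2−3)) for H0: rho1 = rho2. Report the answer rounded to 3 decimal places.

-2.337

Fisher z-transforms: z1 = atanh(-0.304) = -0.313921, z2 = atanh(0.086) = 0.086213; difference d = -0.400134
Var(d) = 1/43 + 1/165 = 0.0232558 + 0.0060606 = 0.0293164
z = d/√Var(d) = -0.400134 / √0.0293164 = -0.400134 / 0.171220 = -2.337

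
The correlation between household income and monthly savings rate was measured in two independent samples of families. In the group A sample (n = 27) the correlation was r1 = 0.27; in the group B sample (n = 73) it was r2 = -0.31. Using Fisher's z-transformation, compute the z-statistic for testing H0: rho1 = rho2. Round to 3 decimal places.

2.526

z1 = atanh(0.27) = 0.276864,  z2 = atanh(-0.31) = -0.320545
SE = √(1/(n1−3) + 1/(n2−3)) = √(1/24 + 1/70) = √(0.0416667 + 0.0142857) = √0.0559524 = 0.236543
z = (z1 − z2)/SE = (0.276864 − (-0.320545)) / 0.236543 = 0.597409 / 0.236543 = 2.526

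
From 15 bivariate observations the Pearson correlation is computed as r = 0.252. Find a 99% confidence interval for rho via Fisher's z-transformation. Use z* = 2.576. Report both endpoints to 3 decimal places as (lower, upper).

z_r = atanh(0.252) = 0.257547;  SE = 1/√(n−3) = 1/√12 = 0.288675
z-limits: 0.257547 ± 2.576·0.288675 = 0.257547 ± 0.743627 = [-0.486080, 1.001174]
ρ-limits: (tanh -0.486080, tanh 1.001174) = (-0.451, 0.762)

(-0.451, 0.762)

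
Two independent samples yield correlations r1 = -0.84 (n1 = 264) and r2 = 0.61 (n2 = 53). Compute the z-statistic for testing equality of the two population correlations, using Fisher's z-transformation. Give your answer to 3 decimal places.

-12.503

z1 = atanh(-0.84) = -1.221174,  z2 = atanh(0.61) = 0.708921
SE = √(1/(n1−3) + 1/(n2−3)) = √(1/261 + 1/50) = √(0.0038314 + 0.0200000) = √0.0238314 = 0.154374
z = (z1 − z2)/SE = (-1.221174 − 0.708921) / 0.154374 = -1.930095 / 0.154374 = -12.503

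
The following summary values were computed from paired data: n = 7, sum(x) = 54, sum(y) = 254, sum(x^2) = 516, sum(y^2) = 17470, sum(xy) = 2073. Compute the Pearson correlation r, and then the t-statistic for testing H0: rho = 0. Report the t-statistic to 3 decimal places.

0.283

S_xy = nΣxy − ΣxΣy = 7·2073 − 54·254 = 14511 − 13716 = 795
S_xx = nΣx² − (Σx)² = 7·516 − 54² = 3612 − 2916 = 696
S_yy = nΣy² − (Σy)² = 7·17470 − 254² = 122290 − 64516 = 57774
r = S_xy / √(S_xx·S_yy) = 795 / √(696·57774) = 795 / √40210704 = 795 / 6341.1911 = 0.1254
t = r·√(n−2)/√(1−r²) = 0.1254·√5 / √(1−0.015725) = 0.280403 / 0.992106 = 0.283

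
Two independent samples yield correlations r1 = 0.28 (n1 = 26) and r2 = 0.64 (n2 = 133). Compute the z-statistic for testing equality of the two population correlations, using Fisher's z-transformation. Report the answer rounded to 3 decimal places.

-2.080

Fisher z-transforms: z1 = atanh(0.28) = 0.287682, z2 = atanh(0.64) = 0.758174; difference d = -0.470492
Var(d) = 1/23 + 1/130 = 0.0434783 + 0.0076923 = 0.0511706
z = d/√Var(d) = -0.470492 / √0.0511706 = -0.470492 / 0.226209 = -2.080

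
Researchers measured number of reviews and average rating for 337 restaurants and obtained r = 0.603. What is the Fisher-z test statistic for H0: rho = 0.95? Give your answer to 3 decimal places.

-20.723

Fisher z: atanh(0.603) = 0.697848, atanh(0.95) = 1.831781
z = (z_r − z_0)·√(n−3) = (0.697848 − 1.831781)·√334 = -1.133933 · 18.275667 = -20.723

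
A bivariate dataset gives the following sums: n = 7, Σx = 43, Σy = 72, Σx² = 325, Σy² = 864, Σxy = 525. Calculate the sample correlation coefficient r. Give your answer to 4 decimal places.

0.9544

S_xy = nΣxy − ΣxΣy = 7·525 − 43·72 = 3675 − 3096 = 579
S_xx = nΣx² − (Σx)² = 7·325 − 43² = 2275 − 1849 = 426
S_yy = nΣy² − (Σy)² = 7·864 − 72² = 6048 − 5184 = 864
r = S_xy / √(S_xx·S_yy) = 579 / √(426·864) = 579 / √368064 = 579 / 606.6828 = 0.9544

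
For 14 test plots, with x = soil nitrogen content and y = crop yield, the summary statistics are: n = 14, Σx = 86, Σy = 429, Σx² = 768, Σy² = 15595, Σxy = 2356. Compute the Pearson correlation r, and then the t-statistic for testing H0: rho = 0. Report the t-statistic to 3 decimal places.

Numerator: nΣxy − (Σx)(Σy) = 14·2356 − (86)(429) = -3910
Denominator: √[(nΣx²−(Σx)²)(nΣy²−(Σy)²)]
  nΣx²−(Σx)² = 14·768 − 7396 = 3356;  nΣy²−(Σy)² = 14·15595 − 184041 = 34289
  √(3356·34289) = √115073884 = 10727.2496
r = -3910 / 10727.2496 = -0.3645
t = r·√(n−2)/√(1−r²) = -0.3645·√12 / √(1−0.132860) = -1.262665 / 0.931204 = -1.356

-1.356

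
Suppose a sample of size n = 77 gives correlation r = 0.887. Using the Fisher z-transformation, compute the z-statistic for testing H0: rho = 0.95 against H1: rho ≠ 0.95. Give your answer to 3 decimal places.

z_r = atanh(0.887) = 1.407678,  z_0 = atanh(0.95) = 1.831781
SE = 1/√(n−3) = 1/√74 = 0.116248
z = (z_r − z_0)/SE = (1.407678 − 1.831781) / 0.116248 = -0.424103 / 0.116248 = -3.648

-3.648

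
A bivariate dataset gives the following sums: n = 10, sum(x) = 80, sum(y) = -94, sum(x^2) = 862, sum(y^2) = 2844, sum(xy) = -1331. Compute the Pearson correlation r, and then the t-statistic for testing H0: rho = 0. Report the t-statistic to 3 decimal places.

-5.180

S_xy = nΣxy − ΣxΣy = 10·(-1331) − 80·(-94) = -13310 − (-7520) = -5790
S_xx = nΣx² − (Σx)² = 10·862 − 80² = 8620 − 6400 = 2220
S_yy = nΣy² − (Σy)² = 10·2844 − (-94)² = 28440 − 8836 = 19604
r = S_xy / √(S_xx·S_yy) = -5790 / √(2220·19604) = -5790 / √43520880 = -5790 / 6597.0357 = -0.8777
t = r·√(n−2)/√(1−r²) = -0.8777·√8 / √(1−0.770357) = -2.482510 / 0.479211 = -5.180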